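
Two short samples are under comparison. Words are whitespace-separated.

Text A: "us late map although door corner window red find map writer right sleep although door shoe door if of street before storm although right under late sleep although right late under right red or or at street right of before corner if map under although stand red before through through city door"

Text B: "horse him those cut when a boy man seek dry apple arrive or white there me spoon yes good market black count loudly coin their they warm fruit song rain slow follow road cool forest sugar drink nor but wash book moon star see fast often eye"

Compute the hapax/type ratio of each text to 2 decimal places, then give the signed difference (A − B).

A: hapax=9, V=24, ratio=0.38
B: hapax=47, V=47, ratio=1.00
Difference = 0.38 − 1.00 = -0.62

-0.62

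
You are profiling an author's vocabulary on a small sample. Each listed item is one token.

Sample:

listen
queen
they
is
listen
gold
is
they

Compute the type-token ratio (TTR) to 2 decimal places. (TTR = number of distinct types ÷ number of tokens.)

N = 8 tokens, V = 5 types.
TTR = V / N = 5 / 8 = 0.63

0.63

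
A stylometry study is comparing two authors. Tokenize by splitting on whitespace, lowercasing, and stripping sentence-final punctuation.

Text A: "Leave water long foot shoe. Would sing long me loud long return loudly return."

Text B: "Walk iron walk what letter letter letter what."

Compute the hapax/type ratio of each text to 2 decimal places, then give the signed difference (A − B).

0.57

A: hapax=9, V=11, ratio=0.82
B: hapax=1, V=4, ratio=0.25
Difference = 0.82 − 0.25 = 0.57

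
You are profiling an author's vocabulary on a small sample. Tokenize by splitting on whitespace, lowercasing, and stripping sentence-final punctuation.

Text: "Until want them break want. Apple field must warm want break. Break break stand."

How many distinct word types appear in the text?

Distinct types: {apple, break, field, must, stand, them, until, want, warm}
V = 9

9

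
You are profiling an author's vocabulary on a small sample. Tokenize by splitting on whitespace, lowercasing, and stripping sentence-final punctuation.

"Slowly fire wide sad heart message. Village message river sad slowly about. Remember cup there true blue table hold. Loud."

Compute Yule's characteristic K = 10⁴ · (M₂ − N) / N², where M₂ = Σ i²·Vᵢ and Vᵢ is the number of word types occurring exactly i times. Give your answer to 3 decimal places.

150.000

Frequencies: slowly:2, sad:2, message:2, fire:1, wide:1, heart:1, village:1, river:1, about:1, remember:1, cup:1, there:1, true:1, blue:1, table:1, hold:1, loud:1
N = 20. Frequency spectrum: V_1=14, V_2=3
M₂ = 1²·14 + 2²·3 = 26
K = 10000 × (26 − 20) / 20² = 150.000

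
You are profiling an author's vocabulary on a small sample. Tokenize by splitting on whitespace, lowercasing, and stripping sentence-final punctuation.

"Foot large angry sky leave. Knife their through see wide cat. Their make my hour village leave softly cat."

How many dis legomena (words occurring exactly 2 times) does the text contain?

Frequencies: leave:2, their:2, cat:2, foot:1, large:1, angry:1, sky:1, knife:1, through:1, see:1, wide:1, make:1, my:1, hour:1, village:1, softly:1
Words with frequency 2: cat, leave, their

3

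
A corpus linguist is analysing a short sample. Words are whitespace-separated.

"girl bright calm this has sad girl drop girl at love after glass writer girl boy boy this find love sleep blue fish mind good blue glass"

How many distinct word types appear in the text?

19

Distinct types: {after, at, blue, boy, bright, calm, drop, find, fish, girl, glass, good, has, love, mind, sad, sleep, this, writer}
V = 19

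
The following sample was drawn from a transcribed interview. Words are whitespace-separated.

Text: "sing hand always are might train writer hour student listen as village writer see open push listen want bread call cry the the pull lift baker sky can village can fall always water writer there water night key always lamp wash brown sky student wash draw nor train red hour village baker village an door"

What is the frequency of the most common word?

4

Frequencies: village:4, always:3, writer:3, train:2, hour:2, student:2, listen:2, the:2, baker:2, sky:2, can:2, water:2, wash:2, sing:1, hand:1, are:1, might:1, as:1, see:1, open:1, … (18 more, each freq 1)
Most common: 'village' with frequency 4.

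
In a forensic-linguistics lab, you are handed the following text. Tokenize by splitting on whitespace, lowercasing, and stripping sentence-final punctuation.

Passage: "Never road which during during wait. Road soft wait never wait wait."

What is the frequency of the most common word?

4

Frequencies: wait:4, never:2, road:2, during:2, which:1, soft:1
Most common: 'wait' with frequency 4.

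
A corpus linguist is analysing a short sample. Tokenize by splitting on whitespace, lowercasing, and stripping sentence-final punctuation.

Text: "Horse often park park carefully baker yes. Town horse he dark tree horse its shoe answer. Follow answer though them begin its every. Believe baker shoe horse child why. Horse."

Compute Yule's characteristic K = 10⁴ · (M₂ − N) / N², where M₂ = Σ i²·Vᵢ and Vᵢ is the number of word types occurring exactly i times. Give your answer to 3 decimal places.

Frequencies: horse:5, park:2, baker:2, its:2, shoe:2, answer:2, often:1, carefully:1, yes:1, town:1, he:1, dark:1, tree:1, follow:1, though:1, them:1, begin:1, every:1, believe:1, child:1, … (1 more, each freq 1)
N = 30. Frequency spectrum: V_1=15, V_2=5, V_5=1
M₂ = 1²·15 + 2²·5 + 5²·1 = 60
K = 10000 × (60 − 30) / 30² = 333.333

333.333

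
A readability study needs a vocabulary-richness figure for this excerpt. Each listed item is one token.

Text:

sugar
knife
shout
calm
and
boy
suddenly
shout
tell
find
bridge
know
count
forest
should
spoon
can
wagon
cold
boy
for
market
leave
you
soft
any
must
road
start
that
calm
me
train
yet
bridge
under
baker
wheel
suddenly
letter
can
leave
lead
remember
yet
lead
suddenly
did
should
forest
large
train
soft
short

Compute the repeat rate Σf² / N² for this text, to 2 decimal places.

Frequencies: suddenly:3, shout:2, calm:2, boy:2, bridge:2, forest:2, should:2, can:2, leave:2, soft:2, train:2, yet:2, lead:2, sugar:1, knife:1, and:1, tell:1, find:1, know:1, count:1, … (20 more, each freq 1)
Σf² = 84; N² = 2916
Repeat rate = 84 / 2916 = 0.03

0.03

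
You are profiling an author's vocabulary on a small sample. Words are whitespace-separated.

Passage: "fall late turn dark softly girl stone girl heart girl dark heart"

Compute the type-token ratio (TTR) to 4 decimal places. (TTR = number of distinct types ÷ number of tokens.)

0.6667

N = 12 tokens, V = 8 types.
TTR = V / N = 8 / 12 = 0.6667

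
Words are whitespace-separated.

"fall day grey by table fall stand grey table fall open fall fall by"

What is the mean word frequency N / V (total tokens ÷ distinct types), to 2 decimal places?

2.00

N = 14 tokens, V = 7 types.
Mean frequency = N / V = 14 / 7 = 2.00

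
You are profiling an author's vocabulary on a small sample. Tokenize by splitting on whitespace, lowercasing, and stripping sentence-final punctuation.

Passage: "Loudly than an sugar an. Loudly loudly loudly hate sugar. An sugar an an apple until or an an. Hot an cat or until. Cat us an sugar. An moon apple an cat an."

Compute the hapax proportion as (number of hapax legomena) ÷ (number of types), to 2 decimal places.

0.42

Frequencies: an:12, loudly:4, sugar:4, cat:3, apple:2, until:2, or:2, than:1, hate:1, hot:1, us:1, moon:1
Hapax count = 5; type count = 12.
Ratio = 5 / 12 = 0.42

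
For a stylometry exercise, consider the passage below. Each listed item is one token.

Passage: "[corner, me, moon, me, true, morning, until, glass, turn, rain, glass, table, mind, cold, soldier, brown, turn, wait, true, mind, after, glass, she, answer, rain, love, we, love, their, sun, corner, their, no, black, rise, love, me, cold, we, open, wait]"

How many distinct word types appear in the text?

26

Distinct types: {after, answer, black, brown, cold, corner, glass, love, me, mind, moon, morning, no, open, rain, rise, she, soldier, sun, table, their, true, turn, until, wait, we}
V = 26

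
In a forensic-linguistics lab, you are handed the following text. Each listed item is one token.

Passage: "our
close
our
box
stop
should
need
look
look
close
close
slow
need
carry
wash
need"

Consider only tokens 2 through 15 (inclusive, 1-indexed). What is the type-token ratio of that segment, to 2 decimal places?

Segment tokens 2–15: close, our, box, stop, should, need, look, look, close, close, slow, need, carry, wash
Segment N = 14, segment V = 10.
TTR = 10 / 14 = 0.71

0.71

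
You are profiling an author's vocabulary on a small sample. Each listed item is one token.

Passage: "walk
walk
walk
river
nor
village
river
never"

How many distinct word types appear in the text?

Distinct types: {never, nor, river, village, walk}
V = 5

5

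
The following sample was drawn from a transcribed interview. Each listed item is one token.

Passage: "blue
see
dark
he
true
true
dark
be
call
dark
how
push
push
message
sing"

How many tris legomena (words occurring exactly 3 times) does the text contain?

Frequencies: dark:3, true:2, push:2, blue:1, see:1, he:1, be:1, call:1, how:1, message:1, sing:1
Words with frequency 3: dark

1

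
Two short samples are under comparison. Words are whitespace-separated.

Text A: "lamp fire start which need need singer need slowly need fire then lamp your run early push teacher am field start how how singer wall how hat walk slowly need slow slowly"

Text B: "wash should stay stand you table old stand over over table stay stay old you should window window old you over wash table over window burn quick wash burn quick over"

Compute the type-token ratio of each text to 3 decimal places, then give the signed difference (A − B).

TTR(A) = 20/32 = 0.625
TTR(B) = 11/31 = 0.355
Difference = 0.625 − 0.355 = 0.270

0.270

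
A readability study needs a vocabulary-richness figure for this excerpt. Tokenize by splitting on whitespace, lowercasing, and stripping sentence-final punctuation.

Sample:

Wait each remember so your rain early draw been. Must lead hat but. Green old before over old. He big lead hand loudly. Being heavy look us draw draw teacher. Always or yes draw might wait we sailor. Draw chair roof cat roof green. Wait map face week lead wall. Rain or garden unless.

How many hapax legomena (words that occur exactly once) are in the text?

33

Frequencies: draw:5, wait:3, lead:3, rain:2, green:2, old:2, or:2, roof:2, each:1, remember:1, so:1, your:1, early:1, been:1, must:1, hat:1, but:1, before:1, over:1, he:1, … (21 more, each freq 1)
Hapax (freq=1): always, been, before, being, big, but, cat, chair, each, early, face, garden, hand, hat, he, heavy, look, loudly, map, might, must, over, remember, sailor, so, teacher, unless, us, wall, we, week, yes, your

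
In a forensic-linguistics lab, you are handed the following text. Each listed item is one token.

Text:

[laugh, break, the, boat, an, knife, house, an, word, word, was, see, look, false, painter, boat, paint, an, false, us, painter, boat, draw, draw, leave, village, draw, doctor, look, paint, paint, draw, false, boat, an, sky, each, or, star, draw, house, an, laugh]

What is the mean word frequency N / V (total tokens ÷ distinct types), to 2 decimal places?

N = 43 tokens, V = 23 types.
Mean frequency = N / V = 43 / 23 = 1.87

1.87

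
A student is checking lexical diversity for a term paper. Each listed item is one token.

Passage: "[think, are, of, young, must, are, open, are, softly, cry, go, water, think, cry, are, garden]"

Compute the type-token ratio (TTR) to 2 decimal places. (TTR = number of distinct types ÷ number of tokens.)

0.69

N = 16 tokens, V = 11 types.
TTR = V / N = 11 / 16 = 0.69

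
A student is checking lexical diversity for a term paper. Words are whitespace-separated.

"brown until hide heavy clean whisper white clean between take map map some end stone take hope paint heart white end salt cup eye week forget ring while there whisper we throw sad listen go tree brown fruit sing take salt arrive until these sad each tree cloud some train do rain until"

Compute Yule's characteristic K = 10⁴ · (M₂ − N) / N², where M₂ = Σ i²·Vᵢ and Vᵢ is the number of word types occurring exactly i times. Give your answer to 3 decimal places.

Frequencies: until:3, take:3, brown:2, clean:2, whisper:2, white:2, map:2, some:2, end:2, salt:2, sad:2, tree:2, hide:1, heavy:1, between:1, stone:1, hope:1, paint:1, heart:1, cup:1, … (19 more, each freq 1)
N = 53. Frequency spectrum: V_1=27, V_2=10, V_3=2
M₂ = 1²·27 + 2²·10 + 3²·2 = 85
K = 10000 × (85 − 53) / 53² = 113.920

113.920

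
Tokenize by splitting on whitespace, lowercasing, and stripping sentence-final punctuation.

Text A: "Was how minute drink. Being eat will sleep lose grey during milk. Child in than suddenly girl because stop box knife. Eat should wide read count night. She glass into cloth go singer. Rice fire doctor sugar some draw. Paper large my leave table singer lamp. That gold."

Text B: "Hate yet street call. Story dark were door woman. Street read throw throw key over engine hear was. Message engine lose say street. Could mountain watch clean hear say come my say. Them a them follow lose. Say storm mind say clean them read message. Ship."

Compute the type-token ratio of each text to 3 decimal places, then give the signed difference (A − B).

TTR(A) = 46/48 = 0.958
TTR(B) = 31/46 = 0.674
Difference = 0.958 − 0.674 = 0.284

0.284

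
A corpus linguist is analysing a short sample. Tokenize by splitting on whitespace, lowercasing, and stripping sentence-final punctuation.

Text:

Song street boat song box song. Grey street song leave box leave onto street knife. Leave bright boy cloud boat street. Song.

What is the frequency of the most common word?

Frequencies: song:5, street:4, leave:3, boat:2, box:2, grey:1, onto:1, knife:1, bright:1, boy:1, cloud:1
Most common: 'song' with frequency 5.

5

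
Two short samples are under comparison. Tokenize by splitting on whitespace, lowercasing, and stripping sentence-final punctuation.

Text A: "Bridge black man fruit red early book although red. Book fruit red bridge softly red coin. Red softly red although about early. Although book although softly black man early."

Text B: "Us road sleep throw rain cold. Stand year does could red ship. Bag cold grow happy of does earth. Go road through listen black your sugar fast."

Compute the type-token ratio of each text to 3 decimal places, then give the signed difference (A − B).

-0.510

TTR(A) = 11/29 = 0.379
TTR(B) = 24/27 = 0.889
Difference = 0.379 − 0.889 = -0.510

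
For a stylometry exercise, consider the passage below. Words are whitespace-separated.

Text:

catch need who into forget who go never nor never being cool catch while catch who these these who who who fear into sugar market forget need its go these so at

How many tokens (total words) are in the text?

32

Tokens: catch, need, who, into, forget, who, go, never, nor, never, being, cool, catch, while, catch, who, these, these, who, who, who, fear, into, sugar, market, forget, need, its, go, these, so, at
N = 32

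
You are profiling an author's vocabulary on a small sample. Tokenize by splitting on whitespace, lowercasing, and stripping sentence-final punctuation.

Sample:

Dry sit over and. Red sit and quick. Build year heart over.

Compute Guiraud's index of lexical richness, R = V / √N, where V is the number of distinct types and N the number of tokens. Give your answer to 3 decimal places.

2.598

N = 12, V = 9.
√N = 3.464102
R = 9 / 3.464102 = 2.598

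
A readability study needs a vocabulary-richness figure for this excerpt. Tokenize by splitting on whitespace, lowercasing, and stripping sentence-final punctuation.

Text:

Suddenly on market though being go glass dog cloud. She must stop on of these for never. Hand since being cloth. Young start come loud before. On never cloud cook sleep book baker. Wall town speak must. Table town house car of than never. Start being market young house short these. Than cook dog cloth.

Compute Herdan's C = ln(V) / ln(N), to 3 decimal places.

N = 55, V = 36.
ln(V) = 3.583519, ln(N) = 4.007333
C = 3.583519 / 4.007333 = 0.894

0.894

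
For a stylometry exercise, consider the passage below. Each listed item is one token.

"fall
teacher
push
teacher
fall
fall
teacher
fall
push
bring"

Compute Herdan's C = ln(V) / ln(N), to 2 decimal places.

N = 10, V = 4.
ln(V) = 1.386294, ln(N) = 2.302585
C = 1.386294 / 2.302585 = 0.60

0.60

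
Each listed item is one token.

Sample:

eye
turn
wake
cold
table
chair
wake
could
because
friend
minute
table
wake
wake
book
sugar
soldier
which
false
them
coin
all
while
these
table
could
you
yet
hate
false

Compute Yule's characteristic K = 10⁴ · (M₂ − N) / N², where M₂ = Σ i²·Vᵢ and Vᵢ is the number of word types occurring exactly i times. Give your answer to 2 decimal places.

244.44

Frequencies: wake:4, table:3, could:2, false:2, eye:1, turn:1, cold:1, chair:1, because:1, friend:1, minute:1, book:1, sugar:1, soldier:1, which:1, them:1, coin:1, all:1, while:1, these:1, … (3 more, each freq 1)
N = 30. Frequency spectrum: V_1=19, V_2=2, V_3=1, V_4=1
M₂ = 1²·19 + 2²·2 + 3²·1 + 4²·1 = 52
K = 10000 × (52 − 30) / 30² = 244.44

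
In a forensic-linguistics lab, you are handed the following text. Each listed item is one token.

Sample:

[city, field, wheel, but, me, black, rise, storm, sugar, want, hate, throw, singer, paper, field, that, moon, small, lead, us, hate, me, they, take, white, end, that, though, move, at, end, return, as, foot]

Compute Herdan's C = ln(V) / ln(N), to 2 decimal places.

0.95

N = 34, V = 29.
ln(V) = 3.367296, ln(N) = 3.526361
C = 3.367296 / 3.526361 = 0.95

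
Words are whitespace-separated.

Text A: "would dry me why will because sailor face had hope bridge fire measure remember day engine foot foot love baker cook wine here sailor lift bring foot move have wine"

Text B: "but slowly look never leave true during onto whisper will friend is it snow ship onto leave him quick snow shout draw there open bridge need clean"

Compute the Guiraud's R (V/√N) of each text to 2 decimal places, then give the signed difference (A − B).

A: V=26, N=30, R=4.75
B: V=24, N=27, R=4.62
Difference = 4.75 − 4.62 = 0.13

0.13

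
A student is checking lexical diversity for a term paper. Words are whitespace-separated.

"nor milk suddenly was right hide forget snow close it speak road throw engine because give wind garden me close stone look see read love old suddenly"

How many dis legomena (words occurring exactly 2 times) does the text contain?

2

Frequencies: suddenly:2, close:2, nor:1, milk:1, was:1, right:1, hide:1, forget:1, snow:1, it:1, speak:1, road:1, throw:1, engine:1, because:1, give:1, wind:1, garden:1, me:1, stone:1, … (5 more, each freq 1)
Words with frequency 2: close, suddenly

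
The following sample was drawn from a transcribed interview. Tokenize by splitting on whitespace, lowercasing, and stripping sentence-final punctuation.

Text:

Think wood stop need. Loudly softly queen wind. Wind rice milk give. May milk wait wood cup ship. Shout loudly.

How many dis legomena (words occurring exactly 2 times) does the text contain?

4

Frequencies: wood:2, loudly:2, wind:2, milk:2, think:1, stop:1, need:1, softly:1, queen:1, rice:1, give:1, may:1, wait:1, cup:1, ship:1, shout:1
Words with frequency 2: loudly, milk, wind, wood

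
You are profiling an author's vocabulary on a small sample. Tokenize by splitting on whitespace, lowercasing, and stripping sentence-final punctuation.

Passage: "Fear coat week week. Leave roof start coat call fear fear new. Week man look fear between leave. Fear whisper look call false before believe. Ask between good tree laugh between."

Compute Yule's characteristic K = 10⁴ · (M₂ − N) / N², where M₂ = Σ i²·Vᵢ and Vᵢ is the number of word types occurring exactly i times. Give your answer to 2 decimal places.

Frequencies: fear:5, week:3, between:3, coat:2, leave:2, call:2, look:2, roof:1, start:1, new:1, man:1, whisper:1, false:1, before:1, believe:1, ask:1, good:1, tree:1, laugh:1
N = 31. Frequency spectrum: V_1=12, V_2=4, V_3=2, V_5=1
M₂ = 1²·12 + 2²·4 + 3²·2 + 5²·1 = 71
K = 10000 × (71 − 31) / 31² = 416.23

416.23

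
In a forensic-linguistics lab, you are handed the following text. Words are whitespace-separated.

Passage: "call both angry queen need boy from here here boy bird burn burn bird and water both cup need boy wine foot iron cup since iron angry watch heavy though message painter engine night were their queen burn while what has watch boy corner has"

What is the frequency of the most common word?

Frequencies: boy:4, burn:3, both:2, angry:2, queen:2, need:2, here:2, bird:2, cup:2, iron:2, watch:2, has:2, call:1, from:1, and:1, water:1, wine:1, foot:1, since:1, heavy:1, … (10 more, each freq 1)
Most common: 'boy' with frequency 4.

4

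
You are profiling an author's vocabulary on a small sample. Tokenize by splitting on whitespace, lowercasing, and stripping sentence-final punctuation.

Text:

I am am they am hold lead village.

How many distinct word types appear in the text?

Distinct types: {am, hold, i, lead, they, village}
V = 6

6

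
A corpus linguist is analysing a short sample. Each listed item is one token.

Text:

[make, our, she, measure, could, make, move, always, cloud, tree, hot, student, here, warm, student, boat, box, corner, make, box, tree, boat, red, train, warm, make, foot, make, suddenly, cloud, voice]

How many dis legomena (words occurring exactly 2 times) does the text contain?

Frequencies: make:5, cloud:2, tree:2, student:2, warm:2, boat:2, box:2, our:1, she:1, measure:1, could:1, move:1, always:1, hot:1, here:1, corner:1, red:1, train:1, foot:1, suddenly:1, … (1 more, each freq 1)
Words with frequency 2: boat, box, cloud, student, tree, warm

6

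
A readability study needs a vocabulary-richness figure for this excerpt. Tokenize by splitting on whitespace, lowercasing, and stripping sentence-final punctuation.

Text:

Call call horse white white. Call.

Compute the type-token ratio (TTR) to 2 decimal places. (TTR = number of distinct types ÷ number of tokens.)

0.50

N = 6 tokens, V = 3 types.
TTR = V / N = 3 / 6 = 0.50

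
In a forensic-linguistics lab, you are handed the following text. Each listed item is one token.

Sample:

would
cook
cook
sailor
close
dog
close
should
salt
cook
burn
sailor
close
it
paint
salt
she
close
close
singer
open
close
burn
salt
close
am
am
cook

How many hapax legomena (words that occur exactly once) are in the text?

8

Frequencies: close:7, cook:4, salt:3, sailor:2, burn:2, am:2, would:1, dog:1, should:1, it:1, paint:1, she:1, singer:1, open:1
Hapax (freq=1): dog, it, open, paint, she, should, singer, would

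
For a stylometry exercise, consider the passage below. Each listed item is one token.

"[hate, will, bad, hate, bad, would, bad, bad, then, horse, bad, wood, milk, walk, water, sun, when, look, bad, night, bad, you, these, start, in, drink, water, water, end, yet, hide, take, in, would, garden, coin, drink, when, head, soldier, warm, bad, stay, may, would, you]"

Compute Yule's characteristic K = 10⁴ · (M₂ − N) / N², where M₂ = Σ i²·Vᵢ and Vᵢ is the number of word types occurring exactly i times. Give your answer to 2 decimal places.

Frequencies: bad:8, would:3, water:3, hate:2, when:2, you:2, in:2, drink:2, will:1, then:1, horse:1, wood:1, milk:1, walk:1, sun:1, look:1, night:1, these:1, start:1, end:1, … (10 more, each freq 1)
N = 46. Frequency spectrum: V_1=22, V_2=5, V_3=2, V_8=1
M₂ = 1²·22 + 2²·5 + 3²·2 + 8²·1 = 124
K = 10000 × (124 − 46) / 46² = 368.62

368.62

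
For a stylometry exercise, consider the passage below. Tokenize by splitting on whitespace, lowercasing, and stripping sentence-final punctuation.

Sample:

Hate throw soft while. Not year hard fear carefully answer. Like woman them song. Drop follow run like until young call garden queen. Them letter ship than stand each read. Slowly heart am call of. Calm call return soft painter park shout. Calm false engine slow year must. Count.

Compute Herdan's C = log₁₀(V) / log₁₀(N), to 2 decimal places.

0.96

N = 49, V = 42.
log₁₀(V) = 1.623249, log₁₀(N) = 1.690196
C = 1.623249 / 1.690196 = 0.96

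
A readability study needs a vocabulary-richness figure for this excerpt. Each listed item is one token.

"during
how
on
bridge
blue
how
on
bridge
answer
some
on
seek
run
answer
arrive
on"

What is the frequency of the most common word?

Frequencies: on:4, how:2, bridge:2, answer:2, during:1, blue:1, some:1, seek:1, run:1, arrive:1
Most common: 'on' with frequency 4.

4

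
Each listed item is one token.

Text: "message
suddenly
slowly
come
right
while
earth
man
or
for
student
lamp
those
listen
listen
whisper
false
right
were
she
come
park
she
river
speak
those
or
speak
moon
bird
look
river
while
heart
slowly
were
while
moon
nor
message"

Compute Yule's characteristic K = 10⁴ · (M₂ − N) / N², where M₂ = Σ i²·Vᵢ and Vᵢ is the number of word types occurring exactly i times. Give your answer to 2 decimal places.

Frequencies: while:3, message:2, slowly:2, come:2, right:2, or:2, those:2, listen:2, were:2, she:2, river:2, speak:2, moon:2, suddenly:1, earth:1, man:1, for:1, student:1, lamp:1, whisper:1, … (6 more, each freq 1)
N = 40. Frequency spectrum: V_1=13, V_2=12, V_3=1
M₂ = 1²·13 + 2²·12 + 3²·1 = 70
K = 10000 × (70 − 40) / 40² = 187.50

187.50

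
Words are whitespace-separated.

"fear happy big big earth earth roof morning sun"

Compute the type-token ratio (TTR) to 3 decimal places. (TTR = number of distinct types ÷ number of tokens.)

0.778

N = 9 tokens, V = 7 types.
TTR = V / N = 7 / 9 = 0.778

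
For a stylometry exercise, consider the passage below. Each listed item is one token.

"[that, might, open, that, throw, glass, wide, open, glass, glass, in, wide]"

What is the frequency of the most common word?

Frequencies: glass:3, that:2, open:2, wide:2, might:1, throw:1, in:1
Most common: 'glass' with frequency 3.

3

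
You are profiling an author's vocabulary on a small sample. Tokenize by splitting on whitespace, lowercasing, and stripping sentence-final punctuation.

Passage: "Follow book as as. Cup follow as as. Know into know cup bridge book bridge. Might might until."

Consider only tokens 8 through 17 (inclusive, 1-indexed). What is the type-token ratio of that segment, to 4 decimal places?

Segment tokens 8–17: as, know, into, know, cup, bridge, book, bridge, might, might
Segment N = 10, segment V = 7.
TTR = 7 / 10 = 0.7000

0.7000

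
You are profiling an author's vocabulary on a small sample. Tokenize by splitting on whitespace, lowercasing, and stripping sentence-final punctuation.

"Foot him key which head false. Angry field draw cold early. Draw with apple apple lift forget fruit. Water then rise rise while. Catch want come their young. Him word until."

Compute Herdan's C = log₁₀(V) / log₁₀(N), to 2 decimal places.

N = 31, V = 27.
log₁₀(V) = 1.431364, log₁₀(N) = 1.491362
C = 1.431364 / 1.491362 = 0.96

0.96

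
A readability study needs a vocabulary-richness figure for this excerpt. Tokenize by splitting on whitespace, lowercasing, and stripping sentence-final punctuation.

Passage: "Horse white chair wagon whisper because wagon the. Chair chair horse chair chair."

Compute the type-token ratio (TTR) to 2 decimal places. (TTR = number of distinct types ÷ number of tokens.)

N = 13 tokens, V = 7 types.
TTR = V / N = 7 / 13 = 0.54

0.54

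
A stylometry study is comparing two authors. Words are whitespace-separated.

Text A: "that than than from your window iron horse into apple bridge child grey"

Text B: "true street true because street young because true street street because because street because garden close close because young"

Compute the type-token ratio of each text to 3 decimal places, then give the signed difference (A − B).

TTR(A) = 12/13 = 0.923
TTR(B) = 6/19 = 0.316
Difference = 0.923 − 0.316 = 0.607

0.607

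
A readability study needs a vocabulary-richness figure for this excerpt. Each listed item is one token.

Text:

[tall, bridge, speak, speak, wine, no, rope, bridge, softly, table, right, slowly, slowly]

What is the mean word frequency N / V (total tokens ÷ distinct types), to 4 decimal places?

N = 13 tokens, V = 10 types.
Mean frequency = N / V = 13 / 10 = 1.3000

1.3000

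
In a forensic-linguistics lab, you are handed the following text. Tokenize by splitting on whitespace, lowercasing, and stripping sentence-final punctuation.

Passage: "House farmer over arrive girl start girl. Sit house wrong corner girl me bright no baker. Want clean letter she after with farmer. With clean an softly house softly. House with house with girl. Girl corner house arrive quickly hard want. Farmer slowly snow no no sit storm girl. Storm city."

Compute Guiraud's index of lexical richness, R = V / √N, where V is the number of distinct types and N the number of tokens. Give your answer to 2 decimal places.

N = 51, V = 27.
√N = 7.141428
R = 27 / 7.141428 = 3.78

3.78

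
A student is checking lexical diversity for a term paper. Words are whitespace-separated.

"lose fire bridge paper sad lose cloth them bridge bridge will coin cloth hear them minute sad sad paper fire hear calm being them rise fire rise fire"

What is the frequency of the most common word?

Frequencies: fire:4, bridge:3, sad:3, them:3, lose:2, paper:2, cloth:2, hear:2, rise:2, will:1, coin:1, minute:1, calm:1, being:1
Most common: 'fire' with frequency 4.

4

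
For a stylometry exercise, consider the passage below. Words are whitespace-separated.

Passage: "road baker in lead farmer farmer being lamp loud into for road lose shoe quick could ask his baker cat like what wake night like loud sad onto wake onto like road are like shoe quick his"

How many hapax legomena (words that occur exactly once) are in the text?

14

Frequencies: like:4, road:3, baker:2, farmer:2, loud:2, shoe:2, quick:2, his:2, wake:2, onto:2, in:1, lead:1, being:1, lamp:1, into:1, for:1, lose:1, could:1, ask:1, cat:1, … (4 more, each freq 1)
Hapax (freq=1): are, ask, being, cat, could, for, in, into, lamp, lead, lose, night, sad, what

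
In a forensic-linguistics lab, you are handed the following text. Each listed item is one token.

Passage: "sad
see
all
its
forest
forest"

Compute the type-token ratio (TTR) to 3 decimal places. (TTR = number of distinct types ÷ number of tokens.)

N = 6 tokens, V = 5 types.
TTR = V / N = 5 / 6 = 0.833

0.833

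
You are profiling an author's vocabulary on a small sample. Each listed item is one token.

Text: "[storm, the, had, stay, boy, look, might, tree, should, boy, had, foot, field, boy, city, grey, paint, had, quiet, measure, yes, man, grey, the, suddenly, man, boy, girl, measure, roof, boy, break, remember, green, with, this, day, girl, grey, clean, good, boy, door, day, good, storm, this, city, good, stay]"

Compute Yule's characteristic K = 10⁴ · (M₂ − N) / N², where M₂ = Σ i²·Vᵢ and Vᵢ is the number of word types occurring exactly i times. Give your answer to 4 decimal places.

Frequencies: boy:6, had:3, grey:3, good:3, storm:2, the:2, stay:2, city:2, measure:2, man:2, girl:2, this:2, day:2, look:1, might:1, tree:1, should:1, foot:1, field:1, paint:1, … (10 more, each freq 1)
N = 50. Frequency spectrum: V_1=17, V_2=9, V_3=3, V_6=1
M₂ = 1²·17 + 2²·9 + 3²·3 + 6²·1 = 116
K = 10000 × (116 − 50) / 50² = 264.0000

264.0000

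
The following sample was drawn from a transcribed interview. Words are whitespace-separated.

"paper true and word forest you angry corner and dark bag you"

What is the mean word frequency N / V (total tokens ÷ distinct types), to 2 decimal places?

1.20

N = 12 tokens, V = 10 types.
Mean frequency = N / V = 12 / 10 = 1.20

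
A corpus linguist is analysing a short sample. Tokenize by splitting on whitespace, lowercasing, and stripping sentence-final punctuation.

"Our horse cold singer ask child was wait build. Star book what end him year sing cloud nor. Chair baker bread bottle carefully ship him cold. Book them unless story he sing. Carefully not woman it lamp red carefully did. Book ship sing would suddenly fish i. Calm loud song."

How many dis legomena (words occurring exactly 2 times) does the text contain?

Frequencies: book:3, sing:3, carefully:3, cold:2, him:2, ship:2, our:1, horse:1, singer:1, ask:1, child:1, was:1, wait:1, build:1, star:1, what:1, end:1, year:1, cloud:1, nor:1, … (21 more, each freq 1)
Words with frequency 2: cold, him, ship

3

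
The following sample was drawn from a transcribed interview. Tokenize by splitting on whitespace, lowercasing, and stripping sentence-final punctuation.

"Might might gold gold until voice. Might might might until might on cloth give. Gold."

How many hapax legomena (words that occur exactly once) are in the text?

4

Frequencies: might:6, gold:3, until:2, voice:1, on:1, cloth:1, give:1
Hapax (freq=1): cloth, give, on, voice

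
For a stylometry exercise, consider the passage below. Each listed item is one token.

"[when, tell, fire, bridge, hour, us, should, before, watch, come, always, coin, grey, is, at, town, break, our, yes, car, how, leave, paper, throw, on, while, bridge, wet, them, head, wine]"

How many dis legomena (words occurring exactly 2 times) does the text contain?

Frequencies: bridge:2, when:1, tell:1, fire:1, hour:1, us:1, should:1, before:1, watch:1, come:1, always:1, coin:1, grey:1, is:1, at:1, town:1, break:1, our:1, yes:1, car:1, … (10 more, each freq 1)
Words with frequency 2: bridge

1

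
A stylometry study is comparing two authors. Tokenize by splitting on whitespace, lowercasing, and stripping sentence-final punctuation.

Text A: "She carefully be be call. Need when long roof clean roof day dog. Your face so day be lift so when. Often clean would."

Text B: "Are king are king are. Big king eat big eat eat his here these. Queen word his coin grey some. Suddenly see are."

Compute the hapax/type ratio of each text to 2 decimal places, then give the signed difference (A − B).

0.01

A: hapax=11, V=17, ratio=0.65
B: hapax=9, V=14, ratio=0.64
Difference = 0.65 − 0.64 = 0.01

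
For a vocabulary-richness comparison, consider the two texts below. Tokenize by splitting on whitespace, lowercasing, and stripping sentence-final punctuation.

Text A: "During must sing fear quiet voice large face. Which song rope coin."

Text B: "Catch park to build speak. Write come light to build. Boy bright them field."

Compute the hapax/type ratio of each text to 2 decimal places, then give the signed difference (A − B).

A: hapax=12, V=12, ratio=1.00
B: hapax=10, V=12, ratio=0.83
Difference = 1.00 − 0.83 = 0.17

0.17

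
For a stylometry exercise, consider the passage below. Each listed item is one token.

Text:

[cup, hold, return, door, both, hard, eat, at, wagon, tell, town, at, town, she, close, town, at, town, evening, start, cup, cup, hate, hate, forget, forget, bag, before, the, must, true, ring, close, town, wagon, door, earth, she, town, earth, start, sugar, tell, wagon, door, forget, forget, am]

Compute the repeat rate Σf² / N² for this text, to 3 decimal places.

0.055

Frequencies: town:6, forget:4, cup:3, door:3, at:3, wagon:3, tell:2, she:2, close:2, start:2, hate:2, earth:2, hold:1, return:1, both:1, hard:1, eat:1, evening:1, bag:1, before:1, … (6 more, each freq 1)
Σf² = 126; N² = 2304
Repeat rate = 126 / 2304 = 0.055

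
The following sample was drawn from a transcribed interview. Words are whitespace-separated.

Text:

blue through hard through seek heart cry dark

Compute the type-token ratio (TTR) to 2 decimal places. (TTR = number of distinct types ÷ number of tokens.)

0.88

N = 8 tokens, V = 7 types.
TTR = V / N = 7 / 8 = 0.88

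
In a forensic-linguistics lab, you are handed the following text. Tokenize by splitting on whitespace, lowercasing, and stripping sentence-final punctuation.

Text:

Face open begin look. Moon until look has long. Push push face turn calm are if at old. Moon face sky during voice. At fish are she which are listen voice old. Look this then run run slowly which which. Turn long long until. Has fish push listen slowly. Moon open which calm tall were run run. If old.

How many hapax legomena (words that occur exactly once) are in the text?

Frequencies: which:4, run:4, face:3, look:3, moon:3, long:3, push:3, are:3, old:3, open:2, until:2, has:2, turn:2, calm:2, if:2, at:2, voice:2, fish:2, listen:2, slowly:2, … (8 more, each freq 1)
Hapax (freq=1): begin, during, she, sky, tall, then, this, were

8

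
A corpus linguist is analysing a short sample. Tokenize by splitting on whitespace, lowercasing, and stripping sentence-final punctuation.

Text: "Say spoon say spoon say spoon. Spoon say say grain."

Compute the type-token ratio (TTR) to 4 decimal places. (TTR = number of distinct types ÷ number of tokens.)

N = 10 tokens, V = 3 types.
TTR = V / N = 3 / 10 = 0.3000

0.3000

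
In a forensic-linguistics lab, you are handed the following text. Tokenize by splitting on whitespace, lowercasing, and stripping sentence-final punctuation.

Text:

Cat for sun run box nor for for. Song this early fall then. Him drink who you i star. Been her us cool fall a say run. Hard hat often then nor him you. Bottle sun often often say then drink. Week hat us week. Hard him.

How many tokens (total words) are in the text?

47

Tokens: cat, for, sun, run, box, nor, for, for, song, this, early, fall, then, him, drink, who, you, i, star, been, her, us, cool, fall, a, say, run, hard, hat, often, then, nor, him, you, bottle, sun, often, often, say, then, drink, week, hat, us, week, hard, him
N = 47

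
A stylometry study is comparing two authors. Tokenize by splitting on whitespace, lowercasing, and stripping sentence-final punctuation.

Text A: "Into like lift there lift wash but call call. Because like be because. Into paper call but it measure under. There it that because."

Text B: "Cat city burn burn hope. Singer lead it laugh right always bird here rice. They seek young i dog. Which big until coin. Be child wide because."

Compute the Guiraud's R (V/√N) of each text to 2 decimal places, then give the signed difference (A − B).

A: V=14, N=24, R=2.86
B: V=26, N=27, R=5.00
Difference = 2.86 − 5.00 = -2.14

-2.14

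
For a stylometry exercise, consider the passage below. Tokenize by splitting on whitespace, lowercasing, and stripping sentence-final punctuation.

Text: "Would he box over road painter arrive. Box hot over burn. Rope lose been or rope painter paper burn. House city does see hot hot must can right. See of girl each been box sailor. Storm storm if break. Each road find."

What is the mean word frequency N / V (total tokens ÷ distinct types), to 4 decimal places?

1.4483

N = 42 tokens, V = 29 types.
Mean frequency = N / V = 42 / 29 = 1.4483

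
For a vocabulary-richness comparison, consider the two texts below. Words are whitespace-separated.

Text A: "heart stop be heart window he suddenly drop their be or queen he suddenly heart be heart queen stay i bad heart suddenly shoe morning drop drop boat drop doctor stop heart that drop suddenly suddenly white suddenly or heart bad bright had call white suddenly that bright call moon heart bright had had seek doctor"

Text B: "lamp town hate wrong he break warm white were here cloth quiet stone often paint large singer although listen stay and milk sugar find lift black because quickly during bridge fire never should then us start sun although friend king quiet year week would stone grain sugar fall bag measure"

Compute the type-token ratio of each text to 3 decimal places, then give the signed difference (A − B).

-0.491

TTR(A) = 24/56 = 0.429
TTR(B) = 46/50 = 0.920
Difference = 0.429 − 0.920 = -0.491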